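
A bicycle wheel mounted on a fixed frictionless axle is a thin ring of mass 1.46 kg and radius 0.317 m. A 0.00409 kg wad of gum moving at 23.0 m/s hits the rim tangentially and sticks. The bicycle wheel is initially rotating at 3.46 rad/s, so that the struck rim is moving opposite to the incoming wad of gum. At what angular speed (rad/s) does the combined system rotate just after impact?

About the axle the impulsive forces during the collision are internal, so angular momentum about that axis is conserved.
I_p = (1.46)(0.317)² = 0.1467 kg·m². Taking the sense of the wad of gum's angular momentum as positive, L_{wad} = m v R = (0.00409)(23.0)(0.317) = 0.02982 kg·m²/s.
L_i = −I_p ω_p + m v R = −(0.1467)(3.46) + 0.02982 = -0.4778 kg·m²/s.
After sticking, I_f = I_p + m R² = 0.1467 + (0.00409)(0.317)² = 0.1471 kg·m².
ω_f = L_i / I_f = -0.4778 / 0.1471 = -3.248 rad/s.

|ω_f| ≈ 3.25 rad/s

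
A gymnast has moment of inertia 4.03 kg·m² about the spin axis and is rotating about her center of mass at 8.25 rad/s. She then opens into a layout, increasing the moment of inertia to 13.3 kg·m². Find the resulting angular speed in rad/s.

ω₂ ≈ 2.50 rad/s

No external torque acts about the spin axis, so angular momentum is conserved.
ω₂ = I₁ω₁ / I₂ = (4.030)(8.25 rad/s) / (13.30) = 2.500 rad/s.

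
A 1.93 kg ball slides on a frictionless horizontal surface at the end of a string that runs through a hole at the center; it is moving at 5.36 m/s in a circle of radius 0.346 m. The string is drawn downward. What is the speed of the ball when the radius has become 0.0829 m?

v₂ ≈ 22.4 m/s

The only horizontal force on the mass is along the cord (radial), so it exerts no torque about the hole and angular momentum m v r is conserved.
v₂ = v₁ r₁ / r₂ = (5.36)(0.346) / (0.0829) = 22.37 m/s.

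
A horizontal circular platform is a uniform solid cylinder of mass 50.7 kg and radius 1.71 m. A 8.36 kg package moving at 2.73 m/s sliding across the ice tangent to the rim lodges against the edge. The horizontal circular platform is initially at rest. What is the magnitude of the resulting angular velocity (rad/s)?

|ω_f| ≈ 0.396 rad/s

The axle reaction passes through the central axle and exerts no torque about it; angular momentum about the central axle is conserved through the impact.
I_p = ½(50.7)(1.71)² = 74.13 kg·m². Taking the sense of the package's angular momentum as positive, L_{package} = m v R = (8.36)(2.73)(1.71) = 39.03 kg·m²/s.
L_i = 0 + 39.03 = 39.03 kg·m²/s.
After sticking, I_f = I_p + m R² = 74.13 + (8.36)(1.71)² = 98.57 kg·m².
ω_f = L_i / I_f = 39.03 / 98.57 = 0.3959 rad/s.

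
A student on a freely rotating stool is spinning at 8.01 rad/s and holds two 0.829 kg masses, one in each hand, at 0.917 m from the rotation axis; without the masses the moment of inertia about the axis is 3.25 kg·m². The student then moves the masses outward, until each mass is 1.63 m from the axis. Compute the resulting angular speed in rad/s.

Angular momentum about the spin axis is conserved since the torque about it is zero.
I₁ = 3.25 + 2(0.829)(0.917)² = 4.644 kg·m²; I₂ = 3.25 + 2(0.829)(1.63)² = 7.655 kg·m².
ω₂ = I₁ω₁ / I₂ = (4.644)(8.01 rad/s) / (7.655) = 4.859 rad/s.

ω₂ ≈ 4.86 rad/s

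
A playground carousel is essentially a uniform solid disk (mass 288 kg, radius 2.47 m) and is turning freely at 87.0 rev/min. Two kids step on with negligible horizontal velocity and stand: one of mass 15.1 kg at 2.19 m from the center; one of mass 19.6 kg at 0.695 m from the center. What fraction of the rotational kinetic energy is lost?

fraction ≈ 0.0853

The added mass arrives with no angular momentum about the center, and any external torque about the center is negligible, so the system's angular momentum is conserved.
I_p = ½(288)(2.47)² = 878.5 kg·m².
Added inertia Σmr² = (15.1)(2.19)² + (19.6)(0.695)² = 81.89 kg·m²; I_f = 878.5 + 81.89 = 960.4 kg·m².
ω_f = I_p ω_i / I_f = (878.5)(87.0) / 960.4 = 79.58 rpm.
KE_i = ½(878.5)(9.111 rad/s)² = 36460 J; KE_f = ½(960.4)(8.334)² = 33350 J.
Fraction lost = 0.08526.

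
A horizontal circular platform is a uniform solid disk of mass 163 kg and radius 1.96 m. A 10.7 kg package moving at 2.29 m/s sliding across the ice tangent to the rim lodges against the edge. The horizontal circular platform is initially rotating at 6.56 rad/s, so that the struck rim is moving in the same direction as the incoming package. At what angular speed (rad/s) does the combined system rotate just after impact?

The axle reaction passes through the central axle and exerts no torque about it; angular momentum about the central axle is conserved through the impact.
I_p = ½(163)(1.96)² = 313.1 kg·m². Taking the sense of the package's angular momentum as positive, L_{package} = m v R = (10.7)(2.29)(1.96) = 48.03 kg·m²/s.
L_i = +I_p ω_p + m v R = +(313.1)(6.56) + 48.03 = 2102 kg·m²/s.
After sticking, I_f = I_p + m R² = 313.1 + (10.7)(1.96)² = 354.2 kg·m².
ω_f = L_i / I_f = 2102 / 354.2 = 5.934 rad/s.

|ω_f| ≈ 5.93 rad/s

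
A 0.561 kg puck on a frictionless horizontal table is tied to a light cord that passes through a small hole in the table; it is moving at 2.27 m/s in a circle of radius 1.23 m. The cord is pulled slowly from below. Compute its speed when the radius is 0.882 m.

v₂ ≈ 3.17 m/s

Central (radial) force ⇒ zero torque about the center ⇒ m v r is constant.
v₂ = v₁ r₁ / r₂ = (2.27)(1.23) / (0.882) = 3.166 m/s.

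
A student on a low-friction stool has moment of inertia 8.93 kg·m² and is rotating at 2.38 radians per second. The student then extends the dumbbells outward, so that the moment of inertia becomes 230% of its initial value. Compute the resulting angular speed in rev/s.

ω₂ ≈ 0.165 rev/s

Angular momentum about the spin axis is conserved since the torque about it is zero.
I₂ = 2.30 × 8.93 = 20.54 kg·m².
ω₂ = I₁ω₁ / I₂ = (8.930)(2.38 rad/s) / (20.54) = 1.035 rad/s = 0.1647 rev/s.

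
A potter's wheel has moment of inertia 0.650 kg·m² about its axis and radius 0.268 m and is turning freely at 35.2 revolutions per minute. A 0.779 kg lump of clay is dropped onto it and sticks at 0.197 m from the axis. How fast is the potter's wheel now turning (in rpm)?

No external torque acts about the axis; L_before = L_after.
Added inertia Σmr² = (0.779)(0.197)² = 0.03023 kg·m²; I_f = 0.6500 + 0.03023 = 0.6802 kg·m².
ω_f = I_p ω_i / I_f = (0.6500)(35.2) / 0.6802 = 33.64 rpm.

ω_f ≈ 33.6 rpm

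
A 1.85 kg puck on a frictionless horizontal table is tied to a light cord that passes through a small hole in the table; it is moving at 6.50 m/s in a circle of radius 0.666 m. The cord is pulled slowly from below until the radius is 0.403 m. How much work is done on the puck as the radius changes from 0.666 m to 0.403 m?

W ≈ 67.7 J

The only horizontal force on the mass is along the cord (radial), so it exerts no torque about the hole and angular momentum m v r is conserved.
v₂ = v₁ r₁ / r₂ = (6.50)(0.666) / (0.403) = 10.74 m/s.
W = ΔKE = ½m(v₂² − v₁²) = 67.65 J.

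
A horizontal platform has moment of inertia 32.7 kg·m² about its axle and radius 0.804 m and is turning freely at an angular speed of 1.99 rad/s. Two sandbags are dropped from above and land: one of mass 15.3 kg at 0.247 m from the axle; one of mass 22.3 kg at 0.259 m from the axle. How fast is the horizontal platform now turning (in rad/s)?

ω_f ≈ 1.85 rad/s

No external torque acts about the axle; L_before = L_after.
Added inertia Σmr² = (15.3)(0.247)² + (22.3)(0.259)² = 2.429 kg·m²; I_f = 32.70 + 2.429 = 35.13 kg·m².
ω_f = I_p ω_i / I_f = (32.70)(1.99) / 35.13 = 1.852 rad/s.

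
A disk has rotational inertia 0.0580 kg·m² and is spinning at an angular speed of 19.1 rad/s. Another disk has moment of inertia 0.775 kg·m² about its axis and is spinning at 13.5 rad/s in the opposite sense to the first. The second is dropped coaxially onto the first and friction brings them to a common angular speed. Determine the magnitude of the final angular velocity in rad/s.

|ω_f| ≈ 11.2 rad/s

No external torque acts about the common axis, so total angular momentum is conserved.
Taking A's sense as positive: L = (0.05800)(19.1) − (0.7750)(13.5) = -9.355 kg·m²·rad/s.
Combined I = 0.05800 + 0.7750 = 0.8330 kg·m².
ω_f = L / I = -9.355 / 0.8330 = -11.23 rad/s.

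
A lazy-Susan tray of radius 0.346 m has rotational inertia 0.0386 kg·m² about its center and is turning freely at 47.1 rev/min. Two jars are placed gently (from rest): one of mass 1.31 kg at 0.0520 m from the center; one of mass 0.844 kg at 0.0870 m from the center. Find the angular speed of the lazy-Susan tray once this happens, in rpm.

ω_f ≈ 37.5 rpm

No external torque acts about the center; L_before = L_after.
Added inertia Σmr² = (1.31)(0.0520)² + (0.844)(0.0870)² = 0.009930 kg·m²; I_f = 0.03860 + 0.009930 = 0.04853 kg·m².
ω_f = I_p ω_i / I_f = (0.03860)(47.1) / 0.04853 = 37.46 rpm.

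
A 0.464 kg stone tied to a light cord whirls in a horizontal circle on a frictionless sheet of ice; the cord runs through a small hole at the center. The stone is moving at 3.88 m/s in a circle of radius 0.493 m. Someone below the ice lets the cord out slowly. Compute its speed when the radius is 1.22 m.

Central (radial) force ⇒ zero torque about the center ⇒ m v r is constant.
v₂ = v₁ r₁ / r₂ = (3.88)(0.493) / (1.22) = 1.568 m/s.

v₂ ≈ 1.57 m/s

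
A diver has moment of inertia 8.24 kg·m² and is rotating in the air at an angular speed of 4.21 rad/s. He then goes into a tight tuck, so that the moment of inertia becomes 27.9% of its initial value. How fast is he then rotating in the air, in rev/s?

No external torque acts about the spin axis, so angular momentum is conserved.
I₂ = 0.279 × 8.24 = 2.299 kg·m².
ω₂ = I₁ω₁ / I₂ = (8.240)(4.21 rad/s) / (2.299) = 15.09 rad/s = 2.402 rev/s.

ω₂ ≈ 2.40 rev/s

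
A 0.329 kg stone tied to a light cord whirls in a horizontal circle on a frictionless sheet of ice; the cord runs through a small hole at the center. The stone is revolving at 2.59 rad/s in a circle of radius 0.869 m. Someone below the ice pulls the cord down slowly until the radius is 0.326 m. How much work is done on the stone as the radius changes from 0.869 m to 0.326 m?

No torque about the axis ⇒ m r₁² ω₁ = m r₂² ω₂.
ω₂ = ω₁ (r₁/r₂)² = (2.59)(0.869/0.326)² = 18.40 rad/s.
W = ΔKE = ½m(v₂² − v₁²) = 5.088 J.

W ≈ 5.09 J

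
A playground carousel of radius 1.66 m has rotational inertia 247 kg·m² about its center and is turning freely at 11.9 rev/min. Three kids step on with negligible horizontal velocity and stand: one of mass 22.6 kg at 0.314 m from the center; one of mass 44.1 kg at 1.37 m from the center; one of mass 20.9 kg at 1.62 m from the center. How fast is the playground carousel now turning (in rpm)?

ω_f ≈ 7.60 rpm

No external torque acts about the center; L_before = L_after.
Added inertia Σmr² = (22.6)(0.314)² + (44.1)(1.37)² + (20.9)(1.62)² = 139.8 kg·m²; I_f = 247.0 + 139.8 = 386.8 kg·m².
ω_f = I_p ω_i / I_f = (247.0)(11.9) / 386.8 = 7.598 rpm.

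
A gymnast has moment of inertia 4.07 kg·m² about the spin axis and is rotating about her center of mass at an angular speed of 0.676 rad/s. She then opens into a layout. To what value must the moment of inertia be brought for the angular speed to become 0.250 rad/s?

With no external torque about the axis, L is conserved: I₁ω₁ = I₂ω₂.
I₂ = I₁ω₁ / ω₂ = (4.07)(0.676) / (0.250) = 11.01 kg·m².

I₂ ≈ 11.0 kg·m²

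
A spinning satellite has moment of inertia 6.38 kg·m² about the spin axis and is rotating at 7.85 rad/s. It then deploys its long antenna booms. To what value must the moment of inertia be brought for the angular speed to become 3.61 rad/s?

I₂ ≈ 13.9 kg·m²

No external torque acts about the spin axis, so angular momentum is conserved.
I₂ = I₁ω₁ / ω₂ = (6.38)(7.85) / (3.61) = 13.87 kg·m².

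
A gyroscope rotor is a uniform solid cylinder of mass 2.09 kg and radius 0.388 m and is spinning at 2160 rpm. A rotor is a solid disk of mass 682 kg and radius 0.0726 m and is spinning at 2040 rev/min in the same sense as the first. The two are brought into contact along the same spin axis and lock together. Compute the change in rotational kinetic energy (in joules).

ΔKE ≈ -11.4 J

The coupling torques are internal; angular momentum about the shared axis is conserved.
Moments of inertia: I_A = ½(2.09)(0.388)² = 0.1573 kg·m²; I_B = ½(682)(0.0726)² = 1.797 kg·m².
Taking A's sense as positive: L = (0.1573)(2160) + (1.797)(2040) = 4006 kg·m²·rpm.
Combined I = 0.1573 + 1.797 = 1.955 kg·m².
ω_f = L / I = 4006 / 1.955 = 2050 rpm.
KE_i = ½ΣIω² = 45040 J; KE_f = ½(1.955)(214.6)² = 45030 J.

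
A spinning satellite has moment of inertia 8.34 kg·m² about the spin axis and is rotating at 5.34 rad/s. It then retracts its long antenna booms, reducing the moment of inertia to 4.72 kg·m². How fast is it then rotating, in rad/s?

ω₂ ≈ 9.44 rad/s

Angular momentum about the spin axis is conserved since the torque about it is zero.
ω₂ = I₁ω₁ / I₂ = (8.340)(5.34 rad/s) / (4.720) = 9.436 rad/s.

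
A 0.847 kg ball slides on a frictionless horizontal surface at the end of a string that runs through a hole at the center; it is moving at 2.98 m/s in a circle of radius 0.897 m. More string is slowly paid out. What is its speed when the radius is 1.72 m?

v₂ ≈ 1.55 m/s

Central (radial) force ⇒ zero torque about the center ⇒ m v r is constant.
v₂ = v₁ r₁ / r₂ = (2.98)(0.897) / (1.72) = 1.554 m/s.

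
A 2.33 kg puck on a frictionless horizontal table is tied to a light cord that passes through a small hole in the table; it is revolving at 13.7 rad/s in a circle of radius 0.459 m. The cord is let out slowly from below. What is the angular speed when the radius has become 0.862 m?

No torque about the axis ⇒ m r₁² ω₁ = m r₂² ω₂.
ω₂ = ω₁ (r₁/r₂)² = (13.7)(0.459/0.862)² = 3.884 rad/s.

ω₂ ≈ 3.88 rad/s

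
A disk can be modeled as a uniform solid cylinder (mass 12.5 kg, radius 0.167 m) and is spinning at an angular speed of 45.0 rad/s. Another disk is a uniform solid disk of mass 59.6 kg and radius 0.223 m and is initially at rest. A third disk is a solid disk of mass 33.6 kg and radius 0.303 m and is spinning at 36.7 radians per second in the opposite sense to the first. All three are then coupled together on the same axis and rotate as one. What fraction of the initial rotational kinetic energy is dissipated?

fraction ≈ 0.694

The coupling torques are internal; angular momentum about the shared axis is conserved.
Moments of inertia: I_A = ½(12.5)(0.167)² = 0.1743 kg·m²; I_B = ½(59.6)(0.223)² = 1.482 kg·m²; I_C = ½(33.6)(0.303)² = 1.542 kg·m².
Taking A's sense as positive: L = (0.1743)(45.0) − (1.542)(36.7) = -48.76 kg·m²·rad/s.
Combined I = 0.1743 + 1.482 + 1.542 = 3.199 kg·m².
ω_f = L / I = -48.76 / 3.199 = -15.24 rad/s.
KE_i = ½ΣIω² = 1215 J; KE_f = ½(3.199)(15.24)² = 371.7 J.
Fraction dissipated = (KE_i − KE_f)/KE_i = 0.6941.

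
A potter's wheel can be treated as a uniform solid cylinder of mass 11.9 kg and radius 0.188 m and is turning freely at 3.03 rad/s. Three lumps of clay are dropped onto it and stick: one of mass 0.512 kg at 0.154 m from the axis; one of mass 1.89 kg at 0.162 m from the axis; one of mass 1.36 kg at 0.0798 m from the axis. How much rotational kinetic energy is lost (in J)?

No external torque acts about the axis; L_before = L_after.
I_p = ½(11.9)(0.188)² = 0.2103 kg·m².
Added inertia Σmr² = (0.512)(0.154)² + (1.89)(0.162)² + (1.36)(0.0798)² = 0.07040 kg·m²; I_f = 0.2103 + 0.07040 = 0.2807 kg·m².
ω_f = I_p ω_i / I_f = (0.2103)(3.03) / 0.2807 = 2.270 rad/s.
KE_i = ½(0.2103)(3.030 rad/s)² = 0.9654 J; KE_f = ½(0.2807)(2.270)² = 0.7232 J.

energy lost ≈ 0.242 J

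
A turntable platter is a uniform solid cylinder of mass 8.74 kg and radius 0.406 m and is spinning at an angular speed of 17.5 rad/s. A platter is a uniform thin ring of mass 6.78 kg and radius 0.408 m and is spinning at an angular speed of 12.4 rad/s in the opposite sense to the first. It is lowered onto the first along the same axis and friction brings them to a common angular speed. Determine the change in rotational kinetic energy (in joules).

No external torque acts about the common axis, so total angular momentum is conserved.
Moments of inertia: I_A = ½(8.74)(0.406)² = 0.7203 kg·m²; I_B = (6.78)(0.408)² = 1.129 kg·m².
Taking A's sense as positive: L = (0.7203)(17.5) − (1.129)(12.4) = -1.389 kg·m²·rad/s.
Combined I = 0.7203 + 1.129 = 1.849 kg·m².
ω_f = L / I = -1.389 / 1.849 = -0.7513 rad/s.
KE_i = ½ΣIω² = 197.1 J; KE_f = ½(1.849)(0.7513)² = 0.5218 J.

ΔKE ≈ -197 J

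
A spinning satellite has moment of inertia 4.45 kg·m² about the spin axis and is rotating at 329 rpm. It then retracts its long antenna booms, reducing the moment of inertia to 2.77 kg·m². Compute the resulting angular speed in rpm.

With no external torque about the axis, L is conserved: I₁ω₁ = I₂ω₂.
ω₂ = I₁ω₁ / I₂ = (4.450)(329 rpm) / (2.770) = 528.5 rpm.

ω₂ ≈ 529 rpm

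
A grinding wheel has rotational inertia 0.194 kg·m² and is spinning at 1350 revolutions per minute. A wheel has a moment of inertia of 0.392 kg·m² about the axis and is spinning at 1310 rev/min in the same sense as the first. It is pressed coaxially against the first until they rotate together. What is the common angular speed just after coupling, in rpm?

The coupling torques are internal; angular momentum about the shared axis is conserved.
Taking A's sense as positive: L = (0.1940)(1350) + (0.3920)(1310) = 775.4 kg·m²·rpm.
Combined I = 0.1940 + 0.3920 = 0.5860 kg·m².
ω_f = L / I = 775.4 / 0.5860 = 1323 rpm.

|ω_f| ≈ 1320 rpm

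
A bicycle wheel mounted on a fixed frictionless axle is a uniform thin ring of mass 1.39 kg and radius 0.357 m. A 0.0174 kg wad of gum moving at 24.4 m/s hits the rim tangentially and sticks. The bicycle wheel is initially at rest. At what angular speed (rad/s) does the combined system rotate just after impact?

|ω_f| ≈ 0.845 rad/s

The axle reaction passes through the axle and exerts no torque about it; angular momentum about the axle is conserved through the impact.
I_p = (1.39)(0.357)² = 0.1772 kg·m². Taking the sense of the wad of gum's angular momentum as positive, L_{wad} = m v R = (0.0174)(24.4)(0.357) = 0.1516 kg·m²/s.
L_i = 0 + 0.1516 = 0.1516 kg·m²/s.
After sticking, I_f = I_p + m R² = 0.1772 + (0.0174)(0.357)² = 0.1794 kg·m².
ω_f = L_i / I_f = 0.1516 / 0.1794 = 0.8450 rad/s.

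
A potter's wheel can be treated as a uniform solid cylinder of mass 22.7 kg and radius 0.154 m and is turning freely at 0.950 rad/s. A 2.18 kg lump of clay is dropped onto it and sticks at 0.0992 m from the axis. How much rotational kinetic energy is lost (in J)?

No external torque acts about the axis; L_before = L_after.
I_p = ½(22.7)(0.154)² = 0.2692 kg·m².
Added inertia Σmr² = (2.18)(0.0992)² = 0.02145 kg·m²; I_f = 0.2692 + 0.02145 = 0.2906 kg·m².
ω_f = I_p ω_i / I_f = (0.2692)(0.950) / 0.2906 = 0.8799 rad/s.
KE_i = ½(0.2692)(0.9500 rad/s)² = 0.1215 J; KE_f = ½(0.2906)(0.8799)² = 0.1125 J.

energy lost ≈ 0.00897 J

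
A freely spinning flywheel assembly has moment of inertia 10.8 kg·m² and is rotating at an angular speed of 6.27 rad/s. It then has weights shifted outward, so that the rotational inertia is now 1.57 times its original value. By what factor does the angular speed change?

With no external torque about the axis, L is conserved: I₁ω₁ = I₂ω₂.
I₂ = 1.57 × 10.8 = 16.96 kg·m².
ω₂/ω₁ = I₁/I₂ = 10.80 / 16.96 = 0.6369.

ω₂/ω₁ ≈ 0.637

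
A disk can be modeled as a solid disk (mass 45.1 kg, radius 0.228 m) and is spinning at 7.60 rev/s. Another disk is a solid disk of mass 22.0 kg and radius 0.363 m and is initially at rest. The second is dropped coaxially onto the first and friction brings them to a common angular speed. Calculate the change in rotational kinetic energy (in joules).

ΔKE ≈ -739 J

The coupling torques are internal; angular momentum about the shared axis is conserved.
Moments of inertia: I_A = ½(45.1)(0.228)² = 1.172 kg·m²; I_B = ½(22.0)(0.363)² = 1.449 kg·m².
Taking A's sense as positive: L = (1.172)(7.60) = 8.909 kg·m²·rev/s.
Combined I = 1.172 + 1.449 = 2.622 kg·m².
ω_f = L / I = 8.909 / 2.622 = 3.398 rev/s.
KE_i = ½ΣIω² = 1337 J; KE_f = ½(2.622)(21.35)² = 597.6 J.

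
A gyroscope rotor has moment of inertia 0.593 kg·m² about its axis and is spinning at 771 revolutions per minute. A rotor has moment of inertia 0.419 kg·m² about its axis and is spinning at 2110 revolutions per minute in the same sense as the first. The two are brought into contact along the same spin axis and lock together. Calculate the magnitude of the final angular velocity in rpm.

The coupling torques are internal; angular momentum about the shared axis is conserved.
Taking A's sense as positive: L = (0.5930)(771) + (0.4190)(2110) = 1341 kg·m²·rpm.
Combined I = 0.5930 + 0.4190 = 1.012 kg·m².
ω_f = L / I = 1341 / 1.012 = 1325 rpm.

|ω_f| ≈ 1330 rpm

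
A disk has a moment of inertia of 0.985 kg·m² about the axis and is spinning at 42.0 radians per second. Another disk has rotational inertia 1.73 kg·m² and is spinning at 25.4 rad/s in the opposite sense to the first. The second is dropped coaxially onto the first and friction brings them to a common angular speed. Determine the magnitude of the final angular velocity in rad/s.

|ω_f| ≈ 0.947 rad/s

No external torque acts about the common axis, so total angular momentum is conserved.
Taking A's sense as positive: L = (0.9850)(42.0) − (1.730)(25.4) = -2.572 kg·m²·rad/s.
Combined I = 0.9850 + 1.730 = 2.715 kg·m².
ω_f = L / I = -2.572 / 2.715 = -0.9473 rad/s.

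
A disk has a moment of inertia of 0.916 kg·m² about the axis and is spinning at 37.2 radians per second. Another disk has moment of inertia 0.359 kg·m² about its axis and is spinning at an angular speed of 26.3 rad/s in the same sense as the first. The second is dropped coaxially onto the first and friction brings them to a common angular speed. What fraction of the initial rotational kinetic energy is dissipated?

fraction ≈ 0.0202

No external torque acts about the common axis, so total angular momentum is conserved.
Taking A's sense as positive: L = (0.9160)(37.2) + (0.3590)(26.3) = 43.52 kg·m²·rad/s.
Combined I = 0.9160 + 0.3590 = 1.275 kg·m².
ω_f = L / I = 43.52 / 1.275 = 34.13 rad/s.
KE_i = ½ΣIω² = 758.0 J; KE_f = ½(1.275)(34.13)² = 742.6 J.
Fraction dissipated = (KE_i − KE_f)/KE_i = 0.02021.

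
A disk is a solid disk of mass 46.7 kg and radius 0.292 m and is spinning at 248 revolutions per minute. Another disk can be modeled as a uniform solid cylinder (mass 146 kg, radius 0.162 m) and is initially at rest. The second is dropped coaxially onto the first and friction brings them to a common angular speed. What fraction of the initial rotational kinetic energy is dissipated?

fraction ≈ 0.490

No external torque acts about the common axis, so total angular momentum is conserved.
Moments of inertia: I_A = ½(46.7)(0.292)² = 1.991 kg·m²; I_B = ½(146)(0.162)² = 1.916 kg·m².
Taking A's sense as positive: L = (1.991)(248) = 493.7 kg·m²·rpm.
Combined I = 1.991 + 1.916 = 3.907 kg·m².
ω_f = L / I = 493.7 / 3.907 = 126.4 rpm.
KE_i = ½ΣIω² = 671.4 J; KE_f = ½(3.907)(13.23)² = 342.2 J.
Fraction dissipated = (KE_i − KE_f)/KE_i = 0.4904.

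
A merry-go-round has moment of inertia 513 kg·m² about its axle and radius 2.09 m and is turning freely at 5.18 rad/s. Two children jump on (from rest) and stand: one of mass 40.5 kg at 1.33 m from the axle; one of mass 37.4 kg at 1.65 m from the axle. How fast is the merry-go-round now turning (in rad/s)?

ω_f ≈ 3.87 rad/s

No external torque acts about the axle; L_before = L_after.
Added inertia Σmr² = (40.5)(1.33)² + (37.4)(1.65)² = 173.5 kg·m²; I_f = 513.0 + 173.5 = 686.5 kg·m².
ω_f = I_p ω_i / I_f = (513.0)(5.18) / 686.5 = 3.871 rad/s.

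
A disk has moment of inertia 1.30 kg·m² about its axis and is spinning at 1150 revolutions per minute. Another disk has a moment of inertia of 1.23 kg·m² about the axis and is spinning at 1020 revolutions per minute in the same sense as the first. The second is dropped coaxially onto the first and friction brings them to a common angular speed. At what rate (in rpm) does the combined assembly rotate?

|ω_f| ≈ 1090 rpm

The coupling torques are internal; angular momentum about the shared axis is conserved.
Taking A's sense as positive: L = (1.300)(1150) + (1.230)(1020) = 2750 kg·m²·rpm.
Combined I = 1.300 + 1.230 = 2.530 kg·m².
ω_f = L / I = 2750 / 2.530 = 1087 rpm.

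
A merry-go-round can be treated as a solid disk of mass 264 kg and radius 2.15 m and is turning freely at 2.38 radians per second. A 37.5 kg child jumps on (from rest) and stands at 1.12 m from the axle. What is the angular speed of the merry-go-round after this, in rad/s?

The added mass arrives with no angular momentum about the axle, and any external torque about the axle is negligible, so the system's angular momentum is conserved.
I_p = ½(264)(2.15)² = 610.2 kg·m².
Added inertia Σmr² = (37.5)(1.12)² = 47.04 kg·m²; I_f = 610.2 + 47.04 = 657.2 kg·m².
ω_f = I_p ω_i / I_f = (610.2)(2.38) / 657.2 = 2.210 rad/s.

ω_f ≈ 2.21 rad/s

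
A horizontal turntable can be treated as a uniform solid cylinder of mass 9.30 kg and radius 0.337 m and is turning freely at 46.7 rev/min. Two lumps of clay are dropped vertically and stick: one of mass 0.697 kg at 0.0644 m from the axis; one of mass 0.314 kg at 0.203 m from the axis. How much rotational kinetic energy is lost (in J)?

No external torque acts about the axis; L_before = L_after.
I_p = ½(9.30)(0.337)² = 0.5281 kg·m².
Added inertia Σmr² = (0.697)(0.0644)² + (0.314)(0.203)² = 0.01583 kg·m²; I_f = 0.5281 + 0.01583 = 0.5439 kg·m².
ω_f = I_p ω_i / I_f = (0.5281)(46.7) / 0.5439 = 45.34 rpm.
KE_i = ½(0.5281)(4.890 rad/s)² = 6.315 J; KE_f = ½(0.5439)(4.748)² = 6.131 J.

energy lost ≈ 0.184 J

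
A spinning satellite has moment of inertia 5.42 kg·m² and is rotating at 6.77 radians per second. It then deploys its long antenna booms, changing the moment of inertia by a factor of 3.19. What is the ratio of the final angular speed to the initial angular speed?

ω₂/ω₁ ≈ 0.313

With no external torque about the axis, L is conserved: I₁ω₁ = I₂ω₂.
I₂ = 3.19 × 5.42 = 17.29 kg·m².
ω₂/ω₁ = I₁/I₂ = 5.420 / 17.29 = 0.3135.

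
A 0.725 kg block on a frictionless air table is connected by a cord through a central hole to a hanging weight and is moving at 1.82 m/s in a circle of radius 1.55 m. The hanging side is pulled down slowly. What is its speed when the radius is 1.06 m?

Central (radial) force ⇒ zero torque about the center ⇒ m v r is constant.
v₂ = v₁ r₁ / r₂ = (1.82)(1.55) / (1.06) = 2.661 m/s.

v₂ ≈ 2.66 m/s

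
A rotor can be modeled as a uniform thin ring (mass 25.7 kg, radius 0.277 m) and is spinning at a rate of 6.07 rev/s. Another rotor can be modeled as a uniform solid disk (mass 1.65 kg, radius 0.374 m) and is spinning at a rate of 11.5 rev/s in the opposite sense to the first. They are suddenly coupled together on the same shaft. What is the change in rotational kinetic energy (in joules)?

The coupling torques are internal; angular momentum about the shared axis is conserved.
Moments of inertia: I_A = (25.7)(0.277)² = 1.972 kg·m²; I_B = ½(1.65)(0.374)² = 0.1154 kg·m².
Taking A's sense as positive: L = (1.972)(6.07) − (0.1154)(11.5) = 10.64 kg·m²·rev/s.
Combined I = 1.972 + 0.1154 = 2.087 kg·m².
ω_f = L / I = 10.64 / 2.087 = 5.099 rev/s.
KE_i = ½ΣIω² = 1735 J; KE_f = ½(2.087)(32.04)² = 1071 J.

ΔKE ≈ -664 J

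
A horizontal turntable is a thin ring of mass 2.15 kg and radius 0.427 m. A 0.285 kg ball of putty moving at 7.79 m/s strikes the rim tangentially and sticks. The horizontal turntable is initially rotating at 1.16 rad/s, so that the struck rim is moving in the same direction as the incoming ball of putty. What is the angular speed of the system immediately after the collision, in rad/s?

The axle reaction passes through the axle and exerts no torque about it; angular momentum about the axle is conserved through the impact.
I_p = (2.15)(0.427)² = 0.3920 kg·m². Taking the sense of the ball of putty's angular momentum as positive, L_{ball} = m v R = (0.285)(7.79)(0.427) = 0.9480 kg·m²/s.
L_i = +I_p ω_p + m v R = +(0.3920)(1.16) + 0.9480 = 1.403 kg·m²/s.
After sticking, I_f = I_p + m R² = 0.3920 + (0.285)(0.427)² = 0.4440 kg·m².
ω_f = L_i / I_f = 1.403 / 0.4440 = 3.160 rad/s.

|ω_f| ≈ 3.16 rad/s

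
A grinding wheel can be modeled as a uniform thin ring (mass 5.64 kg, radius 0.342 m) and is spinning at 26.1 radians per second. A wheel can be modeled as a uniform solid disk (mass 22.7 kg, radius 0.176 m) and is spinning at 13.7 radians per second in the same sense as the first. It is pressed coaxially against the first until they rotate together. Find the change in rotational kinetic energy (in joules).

No external torque acts about the common axis, so total angular momentum is conserved.
Moments of inertia: I_A = (5.64)(0.342)² = 0.6597 kg·m²; I_B = ½(22.7)(0.176)² = 0.3516 kg·m².
Taking A's sense as positive: L = (0.6597)(26.1) + (0.3516)(13.7) = 22.03 kg·m²·rad/s.
Combined I = 0.6597 + 0.3516 = 1.011 kg·m².
ω_f = L / I = 22.03 / 1.011 = 21.79 rad/s.
KE_i = ½ΣIω² = 257.7 J; KE_f = ½(1.011)(21.79)² = 240.1 J.

ΔKE ≈ -17.6 J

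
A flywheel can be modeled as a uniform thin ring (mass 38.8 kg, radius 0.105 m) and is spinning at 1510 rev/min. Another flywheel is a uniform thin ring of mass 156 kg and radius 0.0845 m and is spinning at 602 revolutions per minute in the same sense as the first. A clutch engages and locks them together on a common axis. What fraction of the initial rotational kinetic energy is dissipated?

No external torque acts about the common axis, so total angular momentum is conserved.
Moments of inertia: I_A = (38.8)(0.105)² = 0.4278 kg·m²; I_B = (156)(0.0845)² = 1.114 kg·m².
Taking A's sense as positive: L = (0.4278)(1510) + (1.114)(602) = 1316 kg·m²·rpm.
Combined I = 0.4278 + 1.114 = 1.542 kg·m².
ω_f = L / I = 1316 / 1.542 = 853.9 rpm.
KE_i = ½ΣIω² = 7561 J; KE_f = ½(1.542)(89.43)² = 6164 J.
Fraction dissipated = (KE_i − KE_f)/KE_i = 0.1848.

fraction ≈ 0.185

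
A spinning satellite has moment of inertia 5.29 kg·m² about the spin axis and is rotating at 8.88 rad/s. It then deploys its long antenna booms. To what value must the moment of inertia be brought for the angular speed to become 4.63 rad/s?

Angular momentum about the spin axis is conserved since the torque about it is zero.
I₂ = I₁ω₁ / ω₂ = (5.29)(8.88) / (4.63) = 10.15 kg·m².

I₂ ≈ 10.1 kg·m²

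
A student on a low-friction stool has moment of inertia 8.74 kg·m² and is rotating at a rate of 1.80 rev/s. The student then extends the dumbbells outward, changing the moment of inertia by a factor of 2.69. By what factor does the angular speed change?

Angular momentum about the spin axis is conserved since the torque about it is zero.
I₂ = 2.69 × 8.74 = 23.51 kg·m².
ω₂/ω₁ = I₁/I₂ = 8.740 / 23.51 = 0.3717.

ω₂/ω₁ ≈ 0.372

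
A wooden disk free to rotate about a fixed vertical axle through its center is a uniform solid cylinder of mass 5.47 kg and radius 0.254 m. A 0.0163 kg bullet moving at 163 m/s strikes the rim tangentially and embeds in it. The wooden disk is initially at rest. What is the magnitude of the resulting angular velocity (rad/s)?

|ω_f| ≈ 3.80 rad/s

About the axle the impulsive forces during the collision are internal, so angular momentum about that axis is conserved.
I_p = ½(5.47)(0.254)² = 0.1765 kg·m². Taking the sense of the bullet's angular momentum as positive, L_{bullet} = m v R = (0.0163)(163)(0.254) = 0.6749 kg·m²/s.
L_i = 0 + 0.6749 = 0.6749 kg·m²/s.
After sticking, I_f = I_p + m R² = 0.1765 + (0.0163)(0.254)² = 0.1775 kg·m².
ω_f = L_i / I_f = 0.6749 / 0.1775 = 3.802 rad/s.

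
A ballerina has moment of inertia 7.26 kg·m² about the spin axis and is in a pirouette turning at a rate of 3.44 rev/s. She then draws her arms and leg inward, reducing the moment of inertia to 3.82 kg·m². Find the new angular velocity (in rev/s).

ω₂ ≈ 6.54 rev/s

With no external torque about the axis, L is conserved: I₁ω₁ = I₂ω₂.
ω₂ = I₁ω₁ / I₂ = (7.260)(3.44 rev/s) / (3.820) = 6.538 rev/s.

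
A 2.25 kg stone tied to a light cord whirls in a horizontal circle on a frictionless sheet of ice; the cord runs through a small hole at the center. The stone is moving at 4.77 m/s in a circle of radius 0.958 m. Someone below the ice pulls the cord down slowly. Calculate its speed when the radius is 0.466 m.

The only horizontal force on the mass is along the cord (radial), so it exerts no torque about the hole and angular momentum m v r is conserved.
v₂ = v₁ r₁ / r₂ = (4.77)(0.958) / (0.466) = 9.806 m/s.

v₂ ≈ 9.81 m/s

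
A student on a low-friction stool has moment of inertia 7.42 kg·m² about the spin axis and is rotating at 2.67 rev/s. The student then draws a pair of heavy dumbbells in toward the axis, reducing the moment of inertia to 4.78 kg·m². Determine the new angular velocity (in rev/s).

ω₂ ≈ 4.14 rev/s

With no external torque about the axis, L is conserved: I₁ω₁ = I₂ω₂.
ω₂ = I₁ω₁ / I₂ = (7.420)(2.67 rev/s) / (4.780) = 4.145 rev/s.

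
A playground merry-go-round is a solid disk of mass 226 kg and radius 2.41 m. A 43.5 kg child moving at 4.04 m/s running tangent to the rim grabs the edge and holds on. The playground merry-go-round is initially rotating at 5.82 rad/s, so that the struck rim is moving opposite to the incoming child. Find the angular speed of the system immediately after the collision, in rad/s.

The axle reaction passes through the axle and exerts no torque about it; angular momentum about the axle is conserved through the impact.
I_p = ½(226)(2.41)² = 656.3 kg·m². Taking the sense of the child's angular momentum as positive, L_{child} = m v R = (43.5)(4.04)(2.41) = 423.5 kg·m²/s.
L_i = −I_p ω_p + m v R = −(656.3)(5.82) + 423.5 = -3396 kg·m²/s.
After sticking, I_f = I_p + m R² = 656.3 + (43.5)(2.41)² = 909.0 kg·m².
ω_f = L_i / I_f = -3396 / 909.0 = -3.736 rad/s.

|ω_f| ≈ 3.74 rad/s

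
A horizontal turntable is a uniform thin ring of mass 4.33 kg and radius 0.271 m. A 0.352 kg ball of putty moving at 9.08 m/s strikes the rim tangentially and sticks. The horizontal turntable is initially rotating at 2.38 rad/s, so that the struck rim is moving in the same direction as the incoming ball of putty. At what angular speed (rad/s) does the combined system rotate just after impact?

|ω_f| ≈ 4.72 rad/s

The axle reaction passes through the axle and exerts no torque about it; angular momentum about the axle is conserved through the impact.
I_p = (4.33)(0.271)² = 0.3180 kg·m². Taking the sense of the ball of putty's angular momentum as positive, L_{ball} = m v R = (0.352)(9.08)(0.271) = 0.8662 kg·m²/s.
L_i = +I_p ω_p + m v R = +(0.3180)(2.38) + 0.8662 = 1.623 kg·m²/s.
After sticking, I_f = I_p + m R² = 0.3180 + (0.352)(0.271)² = 0.3439 kg·m².
ω_f = L_i / I_f = 1.623 / 0.3439 = 4.720 rad/s.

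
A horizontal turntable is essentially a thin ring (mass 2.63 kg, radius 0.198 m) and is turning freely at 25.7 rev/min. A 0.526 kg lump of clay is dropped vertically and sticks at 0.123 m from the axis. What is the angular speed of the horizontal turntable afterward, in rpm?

The added mass arrives with no angular momentum about the axis, and any external torque about the axis is negligible, so the system's angular momentum is conserved.
I_p = (2.63)(0.198)² = 0.1031 kg·m².
Added inertia Σmr² = (0.526)(0.123)² = 0.007958 kg·m²; I_f = 0.1031 + 0.007958 = 0.1111 kg·m².
ω_f = I_p ω_i / I_f = (0.1031)(25.7) / 0.1111 = 23.86 rpm.

ω_f ≈ 23.9 rpm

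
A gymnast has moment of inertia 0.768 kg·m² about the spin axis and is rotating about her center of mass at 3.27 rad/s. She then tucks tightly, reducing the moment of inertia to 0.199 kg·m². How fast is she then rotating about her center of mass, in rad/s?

Angular momentum about the spin axis is conserved since the torque about it is zero.
ω₂ = I₁ω₁ / I₂ = (0.7680)(3.27 rad/s) / (0.1990) = 12.62 rad/s.

ω₂ ≈ 12.6 rad/s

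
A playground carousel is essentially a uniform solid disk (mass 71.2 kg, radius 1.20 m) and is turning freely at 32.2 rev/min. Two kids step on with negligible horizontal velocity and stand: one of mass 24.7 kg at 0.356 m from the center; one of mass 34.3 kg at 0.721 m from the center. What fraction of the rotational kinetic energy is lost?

fraction ≈ 0.290

The added mass arrives with no angular momentum about the center, and any external torque about the center is negligible, so the system's angular momentum is conserved.
I_p = ½(71.2)(1.20)² = 51.26 kg·m².
Added inertia Σmr² = (24.7)(0.356)² + (34.3)(0.721)² = 20.96 kg·m²; I_f = 51.26 + 20.96 = 72.22 kg·m².
ω_f = I_p ω_i / I_f = (51.26)(32.2) / 72.22 = 22.86 rpm.
KE_i = ½(51.26)(3.372 rad/s)² = 291.4 J; KE_f = ½(72.22)(2.393)² = 206.9 J.
Fraction lost = 0.2902.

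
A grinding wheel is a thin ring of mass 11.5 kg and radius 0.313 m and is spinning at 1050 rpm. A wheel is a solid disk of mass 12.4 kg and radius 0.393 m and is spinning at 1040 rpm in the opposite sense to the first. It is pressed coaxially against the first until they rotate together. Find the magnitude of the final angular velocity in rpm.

|ω_f| ≈ 89.8 rpm

No external torque acts about the common axis, so total angular momentum is conserved.
Moments of inertia: I_A = (11.5)(0.313)² = 1.127 kg·m²; I_B = ½(12.4)(0.393)² = 0.9576 kg·m².
Taking A's sense as positive: L = (1.127)(1050) − (0.9576)(1040) = 187.1 kg·m²·rpm.
Combined I = 1.127 + 0.9576 = 2.084 kg·m².
ω_f = L / I = 187.1 / 2.084 = 89.76 rpm.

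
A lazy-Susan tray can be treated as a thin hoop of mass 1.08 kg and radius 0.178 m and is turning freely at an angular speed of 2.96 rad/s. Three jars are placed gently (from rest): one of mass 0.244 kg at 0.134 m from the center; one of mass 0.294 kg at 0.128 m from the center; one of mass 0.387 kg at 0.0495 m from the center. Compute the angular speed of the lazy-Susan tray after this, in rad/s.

No external torque acts about the center; L_before = L_after.
I_p = (1.08)(0.178)² = 0.03422 kg·m².
Added inertia Σmr² = (0.244)(0.134)² + (0.294)(0.128)² + (0.387)(0.0495)² = 0.01015 kg·m²; I_f = 0.03422 + 0.01015 = 0.04437 kg·m².
ω_f = I_p ω_i / I_f = (0.03422)(2.96) / 0.04437 = 2.283 rad/s.

ω_f ≈ 2.28 rad/s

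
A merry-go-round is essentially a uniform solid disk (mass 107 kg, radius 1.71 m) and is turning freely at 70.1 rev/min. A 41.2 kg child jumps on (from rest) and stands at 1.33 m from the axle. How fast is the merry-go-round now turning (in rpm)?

ω_f ≈ 47.8 rpm

No external torque acts about the axle; L_before = L_after.
I_p = ½(107)(1.71)² = 156.4 kg·m².
Added inertia Σmr² = (41.2)(1.33)² = 72.88 kg·m²; I_f = 156.4 + 72.88 = 229.3 kg·m².
ω_f = I_p ω_i / I_f = (156.4)(70.1) / 229.3 = 47.82 rpm.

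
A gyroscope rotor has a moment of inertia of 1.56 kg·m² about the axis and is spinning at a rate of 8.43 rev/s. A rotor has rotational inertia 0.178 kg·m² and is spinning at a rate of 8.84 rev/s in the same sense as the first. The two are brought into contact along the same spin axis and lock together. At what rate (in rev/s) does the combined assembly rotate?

No external torque acts about the common axis, so total angular momentum is conserved.
Taking A's sense as positive: L = (1.560)(8.43) + (0.1780)(8.84) = 14.72 kg·m²·rev/s.
Combined I = 1.560 + 0.1780 = 1.738 kg·m².
ω_f = L / I = 14.72 / 1.738 = 8.472 rev/s.

|ω_f| ≈ 8.47 rev/s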